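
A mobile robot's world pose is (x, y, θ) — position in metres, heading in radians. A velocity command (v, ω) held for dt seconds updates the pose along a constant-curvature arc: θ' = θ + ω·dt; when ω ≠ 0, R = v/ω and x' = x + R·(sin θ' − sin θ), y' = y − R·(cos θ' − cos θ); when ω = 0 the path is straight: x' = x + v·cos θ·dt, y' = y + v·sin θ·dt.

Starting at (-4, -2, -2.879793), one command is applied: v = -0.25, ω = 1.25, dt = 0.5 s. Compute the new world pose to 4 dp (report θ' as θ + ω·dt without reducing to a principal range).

(-3.8968, -1.9332, -2.2548)

θ' = -2.8798 + 1.25·0.5 = -2.2548
R = v/ω = -0.25/1.25 = -0.2000
x' = -4 + -0.2000·(sin -2.2548 − sin -2.8798) = -3.8968
y' = -2 − -0.2000·(cos -2.2548 − cos -2.8798) = -1.9332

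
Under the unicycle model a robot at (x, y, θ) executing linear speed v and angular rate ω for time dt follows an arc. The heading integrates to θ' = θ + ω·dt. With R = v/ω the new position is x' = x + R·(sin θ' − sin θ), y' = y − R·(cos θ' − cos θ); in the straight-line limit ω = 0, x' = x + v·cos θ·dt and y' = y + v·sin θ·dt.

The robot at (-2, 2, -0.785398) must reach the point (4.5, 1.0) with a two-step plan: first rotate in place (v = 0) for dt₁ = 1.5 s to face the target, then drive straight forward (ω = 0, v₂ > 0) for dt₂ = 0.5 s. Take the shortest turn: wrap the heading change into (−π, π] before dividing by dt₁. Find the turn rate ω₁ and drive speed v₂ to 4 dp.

ω₁ = 0.4218, v₂ = 13.1529

heading to target = atan2(1−2, 4.5−-2) = -0.1526
Δθ = wrap(-0.1526 − -0.7854) = 0.6327; ω₁ = Δθ/dt₁ = 0.4218
distance = √((4.5−-2)² + (1−2)²) = 6.5765; v₂ = distance/dt₂ = 13.1529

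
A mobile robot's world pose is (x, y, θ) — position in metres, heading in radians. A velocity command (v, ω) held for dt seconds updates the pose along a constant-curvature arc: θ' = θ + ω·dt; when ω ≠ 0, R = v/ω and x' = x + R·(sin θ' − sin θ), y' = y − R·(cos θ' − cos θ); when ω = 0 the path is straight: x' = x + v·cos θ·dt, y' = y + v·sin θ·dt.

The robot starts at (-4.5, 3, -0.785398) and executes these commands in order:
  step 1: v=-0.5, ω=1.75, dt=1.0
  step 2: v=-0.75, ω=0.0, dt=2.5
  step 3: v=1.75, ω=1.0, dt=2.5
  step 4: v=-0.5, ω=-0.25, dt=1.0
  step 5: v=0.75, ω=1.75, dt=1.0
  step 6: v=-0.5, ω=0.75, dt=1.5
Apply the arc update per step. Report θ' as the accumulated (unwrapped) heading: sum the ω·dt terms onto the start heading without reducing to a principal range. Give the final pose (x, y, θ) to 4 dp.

(-8.4109, 4.1280, 6.0896)

step 1: θ'=0.9646 (R=-0.2857) → pose (-4.9368, 2.9608, 0.9646)
step 2: θ'=0.9646 (straight) → pose (-6.0051, 1.4198, 0.9646)
step 3: θ'=3.4646 (R=1.7500) → pose (-7.9988, 4.0764, 3.4646)
step 4: θ'=3.2146 (R=2.0000) → pose (-7.5098, 4.1745, 3.2146)
step 5: θ'=4.9646 (R=0.4286) → pose (-7.8936, 3.6401, 4.9646)
step 6: θ'=6.0896 (R=-0.6667) → pose (-8.4109, 4.1280, 6.0896)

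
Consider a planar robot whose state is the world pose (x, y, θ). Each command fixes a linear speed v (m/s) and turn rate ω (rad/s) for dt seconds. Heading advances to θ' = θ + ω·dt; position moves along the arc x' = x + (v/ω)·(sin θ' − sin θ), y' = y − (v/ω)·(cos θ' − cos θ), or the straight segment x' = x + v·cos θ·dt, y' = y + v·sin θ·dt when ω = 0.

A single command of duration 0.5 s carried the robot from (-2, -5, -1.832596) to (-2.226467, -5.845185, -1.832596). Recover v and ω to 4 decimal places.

Δθ = -1.832596 − -1.832596 = 0.000000
ω = Δθ/dt = 0.000000/0.5 = 0.0000
ω = 0 → v = (Δx·cos θ + Δy·sin θ)/dt = 1.7500

v = 1.7500, ω = 0.0000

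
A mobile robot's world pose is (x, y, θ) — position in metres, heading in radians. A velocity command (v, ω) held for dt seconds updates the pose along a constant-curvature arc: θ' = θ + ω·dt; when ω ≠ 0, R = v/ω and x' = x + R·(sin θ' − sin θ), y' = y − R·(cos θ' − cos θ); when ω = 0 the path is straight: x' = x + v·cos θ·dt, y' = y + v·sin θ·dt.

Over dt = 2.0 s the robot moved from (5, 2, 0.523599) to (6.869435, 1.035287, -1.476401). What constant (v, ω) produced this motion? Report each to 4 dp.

v = 1.2500, ω = -1.0000

Δθ = -1.476401 − 0.523599 = -2.000000
ω = Δθ/dt = -2.000000/2.0 = -1.0000
R = Δx/(sin θ' − sin θ) = -1.2500
v = R·ω = -1.2500·-1.0000 = 1.2500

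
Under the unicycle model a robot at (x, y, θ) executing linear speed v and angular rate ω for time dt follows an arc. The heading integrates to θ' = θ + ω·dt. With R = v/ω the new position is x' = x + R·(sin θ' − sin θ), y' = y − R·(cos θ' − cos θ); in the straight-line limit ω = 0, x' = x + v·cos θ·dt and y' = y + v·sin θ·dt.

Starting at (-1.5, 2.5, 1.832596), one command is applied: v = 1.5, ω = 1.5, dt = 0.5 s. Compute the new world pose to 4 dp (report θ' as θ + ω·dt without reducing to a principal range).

θ' = 1.8326 + 1.5·0.5 = 2.5826
R = v/ω = 1.5/1.5 = 1.0000
x' = -1.5 + 1.0000·(sin 2.5826 − sin 1.8326) = -1.9356
y' = 2.5 − 1.0000·(cos 2.5826 − cos 1.8326) = 3.0890

(-1.9356, 3.0890, 2.5826)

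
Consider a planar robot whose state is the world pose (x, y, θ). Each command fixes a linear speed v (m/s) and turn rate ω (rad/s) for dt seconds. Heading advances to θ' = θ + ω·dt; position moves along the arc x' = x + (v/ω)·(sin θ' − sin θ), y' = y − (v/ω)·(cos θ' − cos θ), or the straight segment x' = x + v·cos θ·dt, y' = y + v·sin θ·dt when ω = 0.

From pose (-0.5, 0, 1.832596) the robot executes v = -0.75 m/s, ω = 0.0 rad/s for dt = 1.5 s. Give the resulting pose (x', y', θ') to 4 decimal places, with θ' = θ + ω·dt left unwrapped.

θ' = 1.8326 + 0.0·1.5 = 1.8326
ω = 0 → straight: x' = -0.5 + -0.75·cos(1.8326)·1.5 = -0.2088
y' = 0 + -0.75·sin(1.8326)·1.5 = -1.0867

(-0.2088, -1.0867, 1.8326)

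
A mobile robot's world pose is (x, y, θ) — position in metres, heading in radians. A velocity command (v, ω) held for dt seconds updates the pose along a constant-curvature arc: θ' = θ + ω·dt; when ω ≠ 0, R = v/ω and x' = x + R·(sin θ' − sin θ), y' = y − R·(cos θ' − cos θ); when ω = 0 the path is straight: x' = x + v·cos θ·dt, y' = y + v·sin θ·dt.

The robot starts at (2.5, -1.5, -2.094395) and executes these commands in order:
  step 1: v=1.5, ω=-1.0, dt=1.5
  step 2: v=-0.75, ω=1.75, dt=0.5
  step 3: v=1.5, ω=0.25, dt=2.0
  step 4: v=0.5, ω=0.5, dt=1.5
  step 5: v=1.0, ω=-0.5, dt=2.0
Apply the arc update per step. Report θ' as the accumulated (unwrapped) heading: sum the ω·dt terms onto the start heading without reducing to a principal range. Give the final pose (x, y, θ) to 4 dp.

(-2.3574, -6.4258, -2.4694)

step 1: θ'=-3.5944 (R=-1.5000) → pose (0.5447, -2.0988, -3.5944)
step 2: θ'=-2.7194 (R=-0.4286) → pose (0.9078, -2.1044, -2.7194)
step 3: θ'=-2.2194 (R=6.0000) → pose (-1.4152, -3.9531, -2.2194)
step 4: θ'=-1.4694 (R=1.0000) → pose (-1.6131, -4.6584, -1.4694)
step 5: θ'=-2.4694 (R=-2.0000) → pose (-2.3574, -6.4258, -2.4694)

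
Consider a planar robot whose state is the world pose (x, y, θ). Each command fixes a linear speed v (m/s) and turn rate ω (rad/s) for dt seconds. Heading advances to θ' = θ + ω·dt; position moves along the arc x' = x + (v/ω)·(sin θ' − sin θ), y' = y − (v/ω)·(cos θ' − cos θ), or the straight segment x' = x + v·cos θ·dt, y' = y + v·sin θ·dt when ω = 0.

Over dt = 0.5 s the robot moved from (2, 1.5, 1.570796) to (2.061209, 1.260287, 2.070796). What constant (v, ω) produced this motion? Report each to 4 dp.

v = -0.5000, ω = 1.0000

Δθ = 2.070796 − 1.570796 = 0.500000
ω = Δθ/dt = 0.500000/0.5 = 1.0000
R = −Δy/(cos θ' − cos θ) = -0.5000
v = R·ω = -0.5000·1.0000 = -0.5000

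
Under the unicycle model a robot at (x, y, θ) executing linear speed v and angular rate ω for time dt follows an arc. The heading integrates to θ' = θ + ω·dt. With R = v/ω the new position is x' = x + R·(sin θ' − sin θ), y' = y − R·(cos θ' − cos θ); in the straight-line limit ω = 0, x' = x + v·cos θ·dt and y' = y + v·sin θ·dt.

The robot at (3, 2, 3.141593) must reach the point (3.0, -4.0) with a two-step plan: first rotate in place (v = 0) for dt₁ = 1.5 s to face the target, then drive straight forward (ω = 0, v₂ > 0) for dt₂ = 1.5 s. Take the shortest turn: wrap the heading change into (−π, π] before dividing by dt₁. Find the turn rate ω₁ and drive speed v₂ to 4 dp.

heading to target = atan2(-4−2, 3−3) = -1.5708
Δθ = wrap(-1.5708 − 3.1416) = 1.5708; ω₁ = Δθ/dt₁ = 1.0472
distance = √((3−3)² + (-4−2)²) = 6.0000; v₂ = distance/dt₂ = 4.0000

ω₁ = 1.0472, v₂ = 4.0000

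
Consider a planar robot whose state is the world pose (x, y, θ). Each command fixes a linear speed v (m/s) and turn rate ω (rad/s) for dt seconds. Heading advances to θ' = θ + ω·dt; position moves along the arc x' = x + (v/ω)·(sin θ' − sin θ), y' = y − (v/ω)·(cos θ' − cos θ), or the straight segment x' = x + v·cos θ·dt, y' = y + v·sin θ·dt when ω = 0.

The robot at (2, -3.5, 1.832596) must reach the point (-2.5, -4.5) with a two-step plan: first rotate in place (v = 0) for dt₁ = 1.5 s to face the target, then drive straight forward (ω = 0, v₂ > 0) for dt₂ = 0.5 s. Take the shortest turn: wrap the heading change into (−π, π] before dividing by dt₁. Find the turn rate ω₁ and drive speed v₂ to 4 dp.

heading to target = atan2(-4.5−-3.5, -2.5−2) = -2.9229
Δθ = wrap(-2.9229 − 1.8326) = 1.5277; ω₁ = Δθ/dt₁ = 1.0184
distance = √((-2.5−2)² + (-4.5−-3.5)²) = 4.6098; v₂ = distance/dt₂ = 9.2195

ω₁ = 1.0184, v₂ = 9.2195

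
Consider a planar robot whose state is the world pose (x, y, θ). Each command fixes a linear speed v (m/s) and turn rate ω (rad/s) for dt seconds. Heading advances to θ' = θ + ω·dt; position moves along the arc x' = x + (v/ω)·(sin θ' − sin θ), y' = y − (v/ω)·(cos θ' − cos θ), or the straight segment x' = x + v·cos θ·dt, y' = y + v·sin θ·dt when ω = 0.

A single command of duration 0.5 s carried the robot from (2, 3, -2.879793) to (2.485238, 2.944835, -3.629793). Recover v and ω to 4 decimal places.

Δθ = -3.629793 − -2.879793 = -0.750000
ω = Δθ/dt = -0.750000/0.5 = -1.5000
R = Δx/(sin θ' − sin θ) = 0.6667
v = R·ω = 0.6667·-1.5000 = -1.0000

v = -1.0000, ω = -1.5000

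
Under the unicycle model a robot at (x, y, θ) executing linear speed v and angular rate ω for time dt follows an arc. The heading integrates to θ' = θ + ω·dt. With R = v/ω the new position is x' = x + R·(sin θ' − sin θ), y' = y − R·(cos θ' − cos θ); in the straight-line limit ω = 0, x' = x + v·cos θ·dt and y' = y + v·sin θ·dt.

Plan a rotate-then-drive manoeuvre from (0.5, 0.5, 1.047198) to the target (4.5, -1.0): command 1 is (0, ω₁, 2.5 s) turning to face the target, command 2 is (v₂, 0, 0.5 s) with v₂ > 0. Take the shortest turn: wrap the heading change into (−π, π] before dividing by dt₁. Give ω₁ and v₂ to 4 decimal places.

ω₁ = -0.5624, v₂ = 8.5440

heading to target = atan2(-1−0.5, 4.5−0.5) = -0.3588
Δθ = wrap(-0.3588 − 1.0472) = -1.4060; ω₁ = Δθ/dt₁ = -0.5624
distance = √((4.5−0.5)² + (-1−0.5)²) = 4.2720; v₂ = distance/dt₂ = 8.5440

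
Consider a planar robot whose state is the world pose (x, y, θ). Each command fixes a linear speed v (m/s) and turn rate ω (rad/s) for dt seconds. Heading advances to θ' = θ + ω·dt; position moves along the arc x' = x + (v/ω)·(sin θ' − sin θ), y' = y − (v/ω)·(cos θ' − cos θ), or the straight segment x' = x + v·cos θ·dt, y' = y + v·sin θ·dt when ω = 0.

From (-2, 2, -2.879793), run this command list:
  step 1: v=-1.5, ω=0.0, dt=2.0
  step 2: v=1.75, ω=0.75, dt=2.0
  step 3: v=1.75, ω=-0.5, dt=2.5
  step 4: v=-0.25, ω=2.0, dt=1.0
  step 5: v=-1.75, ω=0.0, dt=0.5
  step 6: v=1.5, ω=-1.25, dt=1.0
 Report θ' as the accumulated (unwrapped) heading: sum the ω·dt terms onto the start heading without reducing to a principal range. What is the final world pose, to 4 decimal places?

(-2.7698, -4.2457, -1.8798)

step 1: θ'=-2.8798 (straight) → pose (0.8978, 2.7765, -2.8798)
step 2: θ'=-1.3798 (R=2.3333) → pose (-0.7892, 0.0797, -1.3798)
step 3: θ'=-2.6298 (R=-3.5000) → pose (-2.5114, -3.6363, -2.6298)
step 4: θ'=-0.6298 (R=-0.1250) → pose (-2.4990, -3.4263, -0.6298)
step 5: θ'=-0.6298 (straight) → pose (-3.2062, -2.9110, -0.6298)
step 6: θ'=-1.8798 (R=-1.2000) → pose (-2.7698, -4.2457, -1.8798)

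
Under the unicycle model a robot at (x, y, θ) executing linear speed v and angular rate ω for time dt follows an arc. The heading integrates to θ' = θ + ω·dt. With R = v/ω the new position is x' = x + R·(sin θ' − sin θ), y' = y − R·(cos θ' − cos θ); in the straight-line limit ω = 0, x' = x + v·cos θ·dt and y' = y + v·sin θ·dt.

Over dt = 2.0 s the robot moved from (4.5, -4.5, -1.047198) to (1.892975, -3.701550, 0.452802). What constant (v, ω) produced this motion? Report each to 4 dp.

Δθ = 0.452802 − -1.047198 = 1.500000
ω = Δθ/dt = 1.500000/2.0 = 0.7500
R = Δx/(sin θ' − sin θ) = -2.0000
v = R·ω = -2.0000·0.7500 = -1.5000

v = -1.5000, ω = 0.7500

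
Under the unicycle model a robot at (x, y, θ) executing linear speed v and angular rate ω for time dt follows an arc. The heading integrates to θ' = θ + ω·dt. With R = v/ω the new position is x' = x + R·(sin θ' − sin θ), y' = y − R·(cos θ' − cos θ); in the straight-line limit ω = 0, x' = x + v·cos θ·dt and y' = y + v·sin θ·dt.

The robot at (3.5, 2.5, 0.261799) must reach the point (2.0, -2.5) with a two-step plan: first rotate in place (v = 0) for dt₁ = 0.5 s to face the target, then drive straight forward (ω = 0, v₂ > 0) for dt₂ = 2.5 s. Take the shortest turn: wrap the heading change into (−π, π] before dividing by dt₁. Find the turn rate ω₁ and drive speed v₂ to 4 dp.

ω₁ = -4.2481, v₂ = 2.0881

heading to target = atan2(-2.5−2.5, 2−3.5) = -1.8623
Δθ = wrap(-1.8623 − 0.2618) = -2.1241; ω₁ = Δθ/dt₁ = -4.2481
distance = √((2−3.5)² + (-2.5−2.5)²) = 5.2202; v₂ = distance/dt₂ = 2.0881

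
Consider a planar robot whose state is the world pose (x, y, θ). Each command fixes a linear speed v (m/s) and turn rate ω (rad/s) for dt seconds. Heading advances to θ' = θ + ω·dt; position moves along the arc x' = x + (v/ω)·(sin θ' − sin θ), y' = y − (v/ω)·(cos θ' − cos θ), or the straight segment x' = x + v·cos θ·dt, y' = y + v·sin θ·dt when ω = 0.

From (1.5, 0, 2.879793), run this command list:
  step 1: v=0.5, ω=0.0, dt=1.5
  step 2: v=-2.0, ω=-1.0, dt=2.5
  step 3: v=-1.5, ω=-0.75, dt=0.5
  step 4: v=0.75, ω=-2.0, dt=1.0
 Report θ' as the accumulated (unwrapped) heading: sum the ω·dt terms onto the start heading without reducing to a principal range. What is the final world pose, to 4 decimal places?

(0.6110, -4.2671, -1.9952)

step 1: θ'=2.8798 (straight) → pose (0.7756, 0.1941, 2.8798)
step 2: θ'=0.3798 (R=2.0000) → pose (0.9994, -3.5952, 0.3798)
step 3: θ'=0.0048 (R=2.0000) → pose (0.2675, -3.7377, 0.0048)
step 4: θ'=-1.9952 (R=-0.3750) → pose (0.6110, -4.2671, -1.9952)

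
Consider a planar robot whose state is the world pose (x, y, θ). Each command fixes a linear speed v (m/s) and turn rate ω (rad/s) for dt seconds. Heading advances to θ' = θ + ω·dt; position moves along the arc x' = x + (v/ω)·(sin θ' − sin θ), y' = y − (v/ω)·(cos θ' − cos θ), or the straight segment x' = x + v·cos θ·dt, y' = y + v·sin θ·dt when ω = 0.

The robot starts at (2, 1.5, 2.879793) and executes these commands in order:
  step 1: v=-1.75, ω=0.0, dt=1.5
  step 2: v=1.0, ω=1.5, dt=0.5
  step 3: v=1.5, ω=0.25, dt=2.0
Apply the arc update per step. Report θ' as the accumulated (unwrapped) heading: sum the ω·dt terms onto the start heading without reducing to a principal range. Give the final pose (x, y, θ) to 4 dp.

(1.8543, -1.2325, 4.1298)

step 1: θ'=2.8798 (straight) → pose (4.5356, 0.8206, 2.8798)
step 2: θ'=3.6298 (R=0.6667) → pose (4.0503, 0.7654, 3.6298)
step 3: θ'=4.1298 (R=6.0000) → pose (1.8543, -1.2325, 4.1298)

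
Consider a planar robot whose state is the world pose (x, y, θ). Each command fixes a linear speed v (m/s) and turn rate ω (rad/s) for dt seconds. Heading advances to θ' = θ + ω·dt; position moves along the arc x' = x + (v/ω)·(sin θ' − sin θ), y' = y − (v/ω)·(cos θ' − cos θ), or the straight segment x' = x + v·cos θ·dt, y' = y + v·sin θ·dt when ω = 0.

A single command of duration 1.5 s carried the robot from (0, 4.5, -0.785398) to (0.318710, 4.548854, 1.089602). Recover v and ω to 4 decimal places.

Δθ = 1.089602 − -0.785398 = 1.875000
ω = Δθ/dt = 1.875000/1.5 = 1.2500
R = Δx/(sin θ' − sin θ) = 0.2000
v = R·ω = 0.2000·1.2500 = 0.2500

v = 0.2500, ω = 1.2500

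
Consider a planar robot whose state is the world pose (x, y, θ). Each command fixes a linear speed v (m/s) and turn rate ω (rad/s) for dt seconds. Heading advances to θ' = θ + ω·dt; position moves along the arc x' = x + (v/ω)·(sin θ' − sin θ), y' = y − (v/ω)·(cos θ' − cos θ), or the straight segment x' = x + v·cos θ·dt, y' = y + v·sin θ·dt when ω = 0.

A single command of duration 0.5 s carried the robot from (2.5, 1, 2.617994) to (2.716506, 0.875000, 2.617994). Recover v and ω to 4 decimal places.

v = -0.5000, ω = 0.0000

Δθ = 2.617994 − 2.617994 = 0.000000
ω = Δθ/dt = 0.000000/0.5 = 0.0000
ω = 0 → v = (Δx·cos θ + Δy·sin θ)/dt = -0.5000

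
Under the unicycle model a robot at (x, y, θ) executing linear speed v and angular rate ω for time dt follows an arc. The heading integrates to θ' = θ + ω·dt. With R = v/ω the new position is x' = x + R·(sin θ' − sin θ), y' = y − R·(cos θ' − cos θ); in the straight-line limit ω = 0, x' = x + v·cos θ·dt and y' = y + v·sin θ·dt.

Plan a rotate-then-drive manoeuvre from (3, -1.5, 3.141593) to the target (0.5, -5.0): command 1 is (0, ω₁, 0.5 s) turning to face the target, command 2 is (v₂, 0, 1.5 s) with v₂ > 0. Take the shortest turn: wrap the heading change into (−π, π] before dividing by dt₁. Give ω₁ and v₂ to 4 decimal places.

ω₁ = 1.9011, v₂ = 2.8674

heading to target = atan2(-5−-1.5, 0.5−3) = -2.1910
Δθ = wrap(-2.1910 − 3.1416) = 0.9505; ω₁ = Δθ/dt₁ = 1.9011
distance = √((0.5−3)² + (-5−-1.5)²) = 4.3012; v₂ = distance/dt₂ = 2.8674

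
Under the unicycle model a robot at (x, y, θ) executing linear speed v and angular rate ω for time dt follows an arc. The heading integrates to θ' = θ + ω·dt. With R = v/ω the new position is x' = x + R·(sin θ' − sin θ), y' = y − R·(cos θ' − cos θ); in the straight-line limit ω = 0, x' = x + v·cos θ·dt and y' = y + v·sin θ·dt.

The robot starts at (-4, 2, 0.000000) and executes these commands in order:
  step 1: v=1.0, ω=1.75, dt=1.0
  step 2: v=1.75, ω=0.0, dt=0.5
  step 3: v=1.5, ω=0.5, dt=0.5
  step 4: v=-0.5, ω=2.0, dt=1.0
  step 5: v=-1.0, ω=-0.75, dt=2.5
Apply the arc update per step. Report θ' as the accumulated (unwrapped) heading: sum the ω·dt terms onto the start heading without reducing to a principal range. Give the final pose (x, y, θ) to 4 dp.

step 1: θ'=1.7500 (R=0.5714) → pose (-3.4377, 2.6733, 1.7500)
step 2: θ'=1.7500 (straight) → pose (-3.5937, 3.5343, 1.7500)
step 3: θ'=2.0000 (R=3.0000) → pose (-3.8178, 4.2480, 2.0000)
step 4: θ'=4.0000 (R=-0.2500) → pose (-3.4012, 4.1886, 4.0000)
step 5: θ'=2.1250 (R=1.3333) → pose (-1.2584, 4.0188, 2.1250)

(-1.2584, 4.0188, 2.1250)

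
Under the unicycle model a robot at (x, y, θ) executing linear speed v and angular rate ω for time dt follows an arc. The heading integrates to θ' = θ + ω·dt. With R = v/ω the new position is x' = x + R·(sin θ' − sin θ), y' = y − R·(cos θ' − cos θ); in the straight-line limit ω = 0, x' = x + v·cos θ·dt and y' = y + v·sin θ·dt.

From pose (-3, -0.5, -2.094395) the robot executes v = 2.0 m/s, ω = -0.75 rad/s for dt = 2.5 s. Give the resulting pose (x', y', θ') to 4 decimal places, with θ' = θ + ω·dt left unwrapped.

(-7.2733, -0.9707, -3.9694)

θ' = -2.0944 + -0.75·2.5 = -3.9694
R = v/ω = 2.0/-0.75 = -2.6667
x' = -3 + -2.6667·(sin -3.9694 − sin -2.0944) = -7.2733
y' = -0.5 − -2.6667·(cos -3.9694 − cos -2.0944) = -0.9707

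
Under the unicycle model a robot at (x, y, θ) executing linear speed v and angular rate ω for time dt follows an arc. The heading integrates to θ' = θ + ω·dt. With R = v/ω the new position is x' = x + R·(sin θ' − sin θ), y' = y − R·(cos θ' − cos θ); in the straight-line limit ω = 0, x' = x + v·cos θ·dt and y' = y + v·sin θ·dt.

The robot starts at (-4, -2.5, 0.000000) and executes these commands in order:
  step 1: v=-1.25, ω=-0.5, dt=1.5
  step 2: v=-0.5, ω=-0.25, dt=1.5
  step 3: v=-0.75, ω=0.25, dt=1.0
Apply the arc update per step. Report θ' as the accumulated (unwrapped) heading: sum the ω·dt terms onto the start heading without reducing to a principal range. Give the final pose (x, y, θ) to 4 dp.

step 1: θ'=-0.7500 (R=2.5000) → pose (-5.7041, -1.8292, -0.7500)
step 2: θ'=-1.1250 (R=2.0000) → pose (-6.1454, -1.2282, -1.1250)
step 3: θ'=-0.8750 (R=-3.0000) → pose (-6.5495, -0.5987, -0.8750)

(-6.5495, -0.5987, -0.8750)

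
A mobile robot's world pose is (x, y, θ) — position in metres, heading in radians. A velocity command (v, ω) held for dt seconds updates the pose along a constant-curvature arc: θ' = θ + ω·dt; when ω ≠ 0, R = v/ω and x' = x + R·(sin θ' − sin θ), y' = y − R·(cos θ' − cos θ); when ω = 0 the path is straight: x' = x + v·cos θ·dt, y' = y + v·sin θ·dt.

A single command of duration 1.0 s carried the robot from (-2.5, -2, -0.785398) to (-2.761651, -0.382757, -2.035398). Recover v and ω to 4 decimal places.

v = -1.7500, ω = -1.2500

Δθ = -2.035398 − -0.785398 = -1.250000
ω = Δθ/dt = -1.250000/1.0 = -1.2500
R = −Δy/(cos θ' − cos θ) = 1.4000
v = R·ω = 1.4000·-1.2500 = -1.7500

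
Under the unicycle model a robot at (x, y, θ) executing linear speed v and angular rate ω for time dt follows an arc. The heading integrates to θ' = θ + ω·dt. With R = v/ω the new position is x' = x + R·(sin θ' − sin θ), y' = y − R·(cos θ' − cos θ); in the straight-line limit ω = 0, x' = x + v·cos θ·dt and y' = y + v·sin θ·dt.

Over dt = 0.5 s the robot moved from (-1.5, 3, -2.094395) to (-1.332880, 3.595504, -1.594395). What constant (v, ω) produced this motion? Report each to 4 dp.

v = -1.2500, ω = 1.0000

Δθ = -1.594395 − -2.094395 = 0.500000
ω = Δθ/dt = 0.500000/0.5 = 1.0000
R = −Δy/(cos θ' − cos θ) = -1.2500
v = R·ω = -1.2500·1.0000 = -1.2500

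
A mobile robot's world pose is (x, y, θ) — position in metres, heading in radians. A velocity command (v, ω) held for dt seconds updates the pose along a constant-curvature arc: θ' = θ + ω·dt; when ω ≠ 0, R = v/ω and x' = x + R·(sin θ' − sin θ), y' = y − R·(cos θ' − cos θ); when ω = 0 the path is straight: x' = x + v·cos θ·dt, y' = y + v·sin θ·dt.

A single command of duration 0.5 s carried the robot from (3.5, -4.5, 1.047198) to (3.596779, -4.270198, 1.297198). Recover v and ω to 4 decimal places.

v = 0.5000, ω = 0.5000

Δθ = 1.297198 − 1.047198 = 0.250000
ω = Δθ/dt = 0.250000/0.5 = 0.5000
R = −Δy/(cos θ' − cos θ) = 1.0000
v = R·ω = 1.0000·0.5000 = 0.5000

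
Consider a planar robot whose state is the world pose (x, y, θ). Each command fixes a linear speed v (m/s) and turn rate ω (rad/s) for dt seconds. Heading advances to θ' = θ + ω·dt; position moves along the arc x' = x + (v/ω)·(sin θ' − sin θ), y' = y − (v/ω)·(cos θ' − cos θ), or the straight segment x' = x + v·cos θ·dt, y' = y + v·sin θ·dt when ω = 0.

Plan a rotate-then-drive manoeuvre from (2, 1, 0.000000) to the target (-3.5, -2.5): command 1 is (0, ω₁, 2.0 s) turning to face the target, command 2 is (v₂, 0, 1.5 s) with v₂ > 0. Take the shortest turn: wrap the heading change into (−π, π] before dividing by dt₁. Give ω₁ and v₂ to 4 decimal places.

ω₁ = -1.2874, v₂ = 4.3461

heading to target = atan2(-2.5−1, -3.5−2) = -2.5749
Δθ = wrap(-2.5749 − 0.0000) = -2.5749; ω₁ = Δθ/dt₁ = -1.2874
distance = √((-3.5−2)² + (-2.5−1)²) = 6.5192; v₂ = distance/dt₂ = 4.3461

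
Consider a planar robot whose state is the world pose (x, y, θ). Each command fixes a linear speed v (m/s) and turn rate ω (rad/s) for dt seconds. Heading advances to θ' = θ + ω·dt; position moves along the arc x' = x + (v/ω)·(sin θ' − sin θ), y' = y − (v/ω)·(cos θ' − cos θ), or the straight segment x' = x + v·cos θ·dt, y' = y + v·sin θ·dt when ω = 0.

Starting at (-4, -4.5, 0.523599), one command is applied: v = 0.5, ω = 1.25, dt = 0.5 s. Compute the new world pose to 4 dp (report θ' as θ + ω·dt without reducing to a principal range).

θ' = 0.5236 + 1.25·0.5 = 1.1486
R = v/ω = 0.5/1.25 = 0.4000
x' = -4 + 0.4000·(sin 1.1486 − sin 0.5236) = -3.8351
y' = -4.5 − 0.4000·(cos 1.1486 − cos 0.5236) = -4.3175

(-3.8351, -4.3175, 1.1486)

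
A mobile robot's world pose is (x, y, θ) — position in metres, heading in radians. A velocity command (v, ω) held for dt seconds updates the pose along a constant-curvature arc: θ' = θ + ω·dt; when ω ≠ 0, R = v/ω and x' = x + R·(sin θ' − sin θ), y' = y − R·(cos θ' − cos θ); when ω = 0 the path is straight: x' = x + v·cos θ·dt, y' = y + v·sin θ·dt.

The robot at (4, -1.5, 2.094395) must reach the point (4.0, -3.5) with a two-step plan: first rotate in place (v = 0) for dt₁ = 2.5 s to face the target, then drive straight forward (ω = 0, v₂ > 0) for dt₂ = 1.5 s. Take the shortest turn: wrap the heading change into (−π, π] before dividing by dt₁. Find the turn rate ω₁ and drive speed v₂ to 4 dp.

ω₁ = 1.0472, v₂ = 1.3333

heading to target = atan2(-3.5−-1.5, 4−4) = -1.5708
Δθ = wrap(-1.5708 − 2.0944) = 2.6180; ω₁ = Δθ/dt₁ = 1.0472
distance = √((4−4)² + (-3.5−-1.5)²) = 2.0000; v₂ = distance/dt₂ = 1.3333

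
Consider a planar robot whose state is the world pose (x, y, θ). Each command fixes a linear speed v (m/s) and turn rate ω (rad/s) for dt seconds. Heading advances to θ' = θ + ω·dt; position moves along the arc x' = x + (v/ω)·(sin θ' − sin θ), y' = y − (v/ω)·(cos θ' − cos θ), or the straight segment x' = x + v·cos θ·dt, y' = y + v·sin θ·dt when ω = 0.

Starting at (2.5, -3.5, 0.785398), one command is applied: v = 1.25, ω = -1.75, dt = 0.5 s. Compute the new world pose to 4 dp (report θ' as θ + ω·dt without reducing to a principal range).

(3.0690, -3.2937, -0.0896)

θ' = 0.7854 + -1.75·0.5 = -0.0896
R = v/ω = 1.25/-1.75 = -0.7143
x' = 2.5 + -0.7143·(sin -0.0896 − sin 0.7854) = 3.0690
y' = -3.5 − -0.7143·(cos -0.0896 − cos 0.7854) = -3.2937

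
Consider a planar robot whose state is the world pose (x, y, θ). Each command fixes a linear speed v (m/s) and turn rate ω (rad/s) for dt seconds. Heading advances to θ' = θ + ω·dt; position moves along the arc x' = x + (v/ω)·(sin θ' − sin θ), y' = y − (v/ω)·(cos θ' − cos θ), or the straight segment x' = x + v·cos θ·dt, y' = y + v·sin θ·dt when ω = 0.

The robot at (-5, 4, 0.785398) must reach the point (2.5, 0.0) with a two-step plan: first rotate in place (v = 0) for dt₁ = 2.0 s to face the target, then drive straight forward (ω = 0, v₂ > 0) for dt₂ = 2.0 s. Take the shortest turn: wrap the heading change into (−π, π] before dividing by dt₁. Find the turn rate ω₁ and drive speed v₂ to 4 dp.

ω₁ = -0.6377, v₂ = 4.2500

heading to target = atan2(0−4, 2.5−-5) = -0.4900
Δθ = wrap(-0.4900 − 0.7854) = -1.2754; ω₁ = Δθ/dt₁ = -0.6377
distance = √((2.5−-5)² + (0−4)²) = 8.5000; v₂ = distance/dt₂ = 4.2500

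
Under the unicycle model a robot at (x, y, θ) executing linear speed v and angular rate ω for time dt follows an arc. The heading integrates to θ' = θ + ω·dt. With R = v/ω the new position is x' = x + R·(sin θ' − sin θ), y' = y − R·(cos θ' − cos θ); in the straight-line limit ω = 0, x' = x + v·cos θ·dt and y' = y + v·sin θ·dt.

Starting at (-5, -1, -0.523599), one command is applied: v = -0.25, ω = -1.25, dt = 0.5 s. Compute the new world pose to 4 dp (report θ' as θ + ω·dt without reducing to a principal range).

θ' = -0.5236 + -1.25·0.5 = -1.1486
R = v/ω = -0.25/-1.25 = 0.2000
x' = -5 + 0.2000·(sin -1.1486 − sin -0.5236) = -5.0824
y' = -1 − 0.2000·(cos -1.1486 − cos -0.5236) = -0.9087

(-5.0824, -0.9087, -1.1486)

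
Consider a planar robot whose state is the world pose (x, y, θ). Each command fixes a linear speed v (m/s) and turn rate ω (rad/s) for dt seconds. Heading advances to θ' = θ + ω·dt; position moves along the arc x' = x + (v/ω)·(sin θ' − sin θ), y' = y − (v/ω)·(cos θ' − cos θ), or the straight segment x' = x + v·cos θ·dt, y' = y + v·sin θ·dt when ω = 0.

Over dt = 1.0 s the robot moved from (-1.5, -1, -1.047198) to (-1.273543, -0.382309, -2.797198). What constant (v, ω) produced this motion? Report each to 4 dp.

v = -0.7500, ω = -1.7500

Δθ = -2.797198 − -1.047198 = -1.750000
ω = Δθ/dt = -1.750000/1.0 = -1.7500
R = −Δy/(cos θ' − cos θ) = 0.4286
v = R·ω = 0.4286·-1.7500 = -0.7500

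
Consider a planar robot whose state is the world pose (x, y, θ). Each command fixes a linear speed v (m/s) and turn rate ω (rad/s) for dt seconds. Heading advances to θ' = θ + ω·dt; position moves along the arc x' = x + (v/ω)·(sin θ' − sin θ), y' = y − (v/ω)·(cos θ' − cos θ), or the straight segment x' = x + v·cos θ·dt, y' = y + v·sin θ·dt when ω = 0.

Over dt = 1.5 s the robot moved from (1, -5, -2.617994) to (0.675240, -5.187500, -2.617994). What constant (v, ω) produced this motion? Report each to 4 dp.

Δθ = -2.617994 − -2.617994 = 0.000000
ω = Δθ/dt = 0.000000/1.5 = 0.0000
ω = 0 → v = (Δx·cos θ + Δy·sin θ)/dt = 0.2500

v = 0.2500, ω = 0.0000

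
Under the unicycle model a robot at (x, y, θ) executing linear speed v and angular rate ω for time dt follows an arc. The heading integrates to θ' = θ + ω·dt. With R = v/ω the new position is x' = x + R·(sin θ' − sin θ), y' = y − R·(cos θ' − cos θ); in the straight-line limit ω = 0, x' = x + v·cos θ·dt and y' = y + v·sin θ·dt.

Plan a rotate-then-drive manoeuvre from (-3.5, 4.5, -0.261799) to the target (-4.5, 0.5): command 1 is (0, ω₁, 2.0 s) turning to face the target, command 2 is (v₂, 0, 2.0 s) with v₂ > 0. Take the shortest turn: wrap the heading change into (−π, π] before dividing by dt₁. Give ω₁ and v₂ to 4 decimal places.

ω₁ = -0.7770, v₂ = 2.0616

heading to target = atan2(0.5−4.5, -4.5−-3.5) = -1.8158
Δθ = wrap(-1.8158 − -0.2618) = -1.5540; ω₁ = Δθ/dt₁ = -0.7770
distance = √((-4.5−-3.5)² + (0.5−4.5)²) = 4.1231; v₂ = distance/dt₂ = 2.0616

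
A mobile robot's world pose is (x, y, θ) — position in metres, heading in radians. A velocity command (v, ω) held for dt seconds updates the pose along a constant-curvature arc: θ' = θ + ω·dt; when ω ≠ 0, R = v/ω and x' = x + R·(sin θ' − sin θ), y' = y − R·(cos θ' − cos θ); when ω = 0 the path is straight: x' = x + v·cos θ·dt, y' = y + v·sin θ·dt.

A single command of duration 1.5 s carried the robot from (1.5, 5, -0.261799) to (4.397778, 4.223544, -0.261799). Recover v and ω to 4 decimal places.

v = 2.0000, ω = 0.0000

Δθ = -0.261799 − -0.261799 = 0.000000
ω = Δθ/dt = 0.000000/1.5 = 0.0000
ω = 0 → v = (Δx·cos θ + Δy·sin θ)/dt = 2.0000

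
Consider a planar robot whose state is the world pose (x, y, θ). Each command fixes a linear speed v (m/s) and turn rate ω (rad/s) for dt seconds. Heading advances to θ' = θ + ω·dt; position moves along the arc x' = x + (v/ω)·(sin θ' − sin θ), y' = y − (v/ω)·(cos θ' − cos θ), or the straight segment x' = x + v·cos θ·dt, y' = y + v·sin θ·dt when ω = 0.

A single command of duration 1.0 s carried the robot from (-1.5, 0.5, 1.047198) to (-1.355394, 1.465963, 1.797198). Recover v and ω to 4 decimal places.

Δθ = 1.797198 − 1.047198 = 0.750000
ω = Δθ/dt = 0.750000/1.0 = 0.7500
R = −Δy/(cos θ' − cos θ) = 1.3333
v = R·ω = 1.3333·0.7500 = 1.0000

v = 1.0000, ω = 0.7500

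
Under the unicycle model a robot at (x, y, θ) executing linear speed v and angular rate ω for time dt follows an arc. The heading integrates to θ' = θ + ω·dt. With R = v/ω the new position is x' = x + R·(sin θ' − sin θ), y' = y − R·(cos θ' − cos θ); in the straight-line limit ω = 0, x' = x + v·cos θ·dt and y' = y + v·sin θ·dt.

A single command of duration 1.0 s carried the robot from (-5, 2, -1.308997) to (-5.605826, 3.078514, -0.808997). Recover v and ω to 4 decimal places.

v = -1.2500, ω = 0.5000

Δθ = -0.808997 − -1.308997 = 0.500000
ω = Δθ/dt = 0.500000/1.0 = 0.5000
R = −Δy/(cos θ' − cos θ) = -2.5000
v = R·ω = -2.5000·0.5000 = -1.2500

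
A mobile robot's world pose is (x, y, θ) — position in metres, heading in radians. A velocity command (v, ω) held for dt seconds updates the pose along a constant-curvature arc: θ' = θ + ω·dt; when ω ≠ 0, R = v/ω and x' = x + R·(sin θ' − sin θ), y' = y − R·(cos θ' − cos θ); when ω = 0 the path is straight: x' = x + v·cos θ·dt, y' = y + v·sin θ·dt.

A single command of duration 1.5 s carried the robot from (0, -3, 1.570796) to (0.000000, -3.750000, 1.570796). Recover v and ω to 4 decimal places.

Δθ = 1.570796 − 1.570796 = 0.000000
ω = Δθ/dt = 0.000000/1.5 = 0.0000
ω = 0 → v = (Δx·cos θ + Δy·sin θ)/dt = -0.5000

v = -0.5000, ω = 0.0000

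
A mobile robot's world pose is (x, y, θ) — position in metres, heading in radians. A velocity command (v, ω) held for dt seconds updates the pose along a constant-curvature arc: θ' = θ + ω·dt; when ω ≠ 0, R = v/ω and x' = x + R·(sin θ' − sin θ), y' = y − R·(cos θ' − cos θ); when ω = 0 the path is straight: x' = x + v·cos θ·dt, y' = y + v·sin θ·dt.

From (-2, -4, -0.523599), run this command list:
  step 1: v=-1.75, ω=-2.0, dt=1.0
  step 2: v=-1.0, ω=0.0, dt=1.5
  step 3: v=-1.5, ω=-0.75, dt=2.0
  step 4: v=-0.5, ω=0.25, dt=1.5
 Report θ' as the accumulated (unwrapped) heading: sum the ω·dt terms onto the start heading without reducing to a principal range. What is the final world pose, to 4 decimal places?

(2.4288, -2.4960, -3.6486)

step 1: θ'=-2.5236 (R=0.8750) → pose (-2.0695, -2.5291, -2.5236)
step 2: θ'=-2.5236 (straight) → pose (-0.8469, -1.6600, -2.5236)
step 3: θ'=-4.0236 (R=2.0000) → pose (1.8559, -2.0188, -4.0236)
step 4: θ'=-3.6486 (R=-2.0000) → pose (2.4288, -2.4960, -3.6486)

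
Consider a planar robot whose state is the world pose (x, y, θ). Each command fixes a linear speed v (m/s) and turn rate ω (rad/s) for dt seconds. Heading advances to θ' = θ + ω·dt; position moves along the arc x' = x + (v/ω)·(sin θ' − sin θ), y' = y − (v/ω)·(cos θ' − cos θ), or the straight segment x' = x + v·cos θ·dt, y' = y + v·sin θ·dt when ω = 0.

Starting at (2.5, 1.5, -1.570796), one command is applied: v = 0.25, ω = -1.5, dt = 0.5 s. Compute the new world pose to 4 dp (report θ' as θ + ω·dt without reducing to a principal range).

(2.4553, 1.3864, -2.3208)

θ' = -1.5708 + -1.5·0.5 = -2.3208
R = v/ω = 0.25/-1.5 = -0.1667
x' = 2.5 + -0.1667·(sin -2.3208 − sin -1.5708) = 2.4553
y' = 1.5 − -0.1667·(cos -2.3208 − cos -1.5708) = 1.3864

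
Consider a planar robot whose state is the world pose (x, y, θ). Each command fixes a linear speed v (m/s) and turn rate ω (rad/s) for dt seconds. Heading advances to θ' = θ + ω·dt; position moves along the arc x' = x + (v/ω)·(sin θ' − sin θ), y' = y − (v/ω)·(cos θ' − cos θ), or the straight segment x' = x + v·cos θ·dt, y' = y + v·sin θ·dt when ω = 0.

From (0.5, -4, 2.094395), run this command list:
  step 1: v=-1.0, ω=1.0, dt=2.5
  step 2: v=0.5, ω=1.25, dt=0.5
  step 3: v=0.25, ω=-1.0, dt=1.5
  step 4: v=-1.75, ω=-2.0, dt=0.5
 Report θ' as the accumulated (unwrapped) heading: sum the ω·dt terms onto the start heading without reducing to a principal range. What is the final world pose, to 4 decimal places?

(3.1611, -4.1246, 2.7194)

step 1: θ'=4.5944 (R=-1.0000) → pose (2.3591, -3.6177, 4.5944)
step 2: θ'=5.2194 (R=0.4000) → pose (2.4066, -3.8590, 5.2194)
step 3: θ'=3.7194 (R=-0.2500) → pose (2.3246, -4.1898, 3.7194)
step 4: θ'=2.7194 (R=0.8750) → pose (3.1611, -4.1246, 2.7194)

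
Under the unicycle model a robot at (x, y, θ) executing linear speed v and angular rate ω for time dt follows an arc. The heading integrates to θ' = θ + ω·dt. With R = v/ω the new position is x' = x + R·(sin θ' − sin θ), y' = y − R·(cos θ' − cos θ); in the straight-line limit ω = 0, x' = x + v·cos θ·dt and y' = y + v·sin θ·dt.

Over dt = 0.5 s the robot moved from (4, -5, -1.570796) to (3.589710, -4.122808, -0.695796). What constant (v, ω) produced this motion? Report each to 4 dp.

Δθ = -0.695796 − -1.570796 = 0.875000
ω = Δθ/dt = 0.875000/0.5 = 1.7500
R = −Δy/(cos θ' − cos θ) = -1.1429
v = R·ω = -1.1429·1.7500 = -2.0000

v = -2.0000, ω = 1.7500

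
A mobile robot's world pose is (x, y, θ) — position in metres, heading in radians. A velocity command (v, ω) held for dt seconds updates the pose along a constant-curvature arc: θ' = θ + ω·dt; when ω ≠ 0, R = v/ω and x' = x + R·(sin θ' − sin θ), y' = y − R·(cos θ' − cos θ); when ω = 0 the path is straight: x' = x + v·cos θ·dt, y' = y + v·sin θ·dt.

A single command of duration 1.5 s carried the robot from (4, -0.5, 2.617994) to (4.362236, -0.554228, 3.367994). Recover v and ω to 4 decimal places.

v = -0.2500, ω = 0.5000

Δθ = 3.367994 − 2.617994 = 0.750000
ω = Δθ/dt = 0.750000/1.5 = 0.5000
R = Δx/(sin θ' − sin θ) = -0.5000
v = R·ω = -0.5000·0.5000 = -0.2500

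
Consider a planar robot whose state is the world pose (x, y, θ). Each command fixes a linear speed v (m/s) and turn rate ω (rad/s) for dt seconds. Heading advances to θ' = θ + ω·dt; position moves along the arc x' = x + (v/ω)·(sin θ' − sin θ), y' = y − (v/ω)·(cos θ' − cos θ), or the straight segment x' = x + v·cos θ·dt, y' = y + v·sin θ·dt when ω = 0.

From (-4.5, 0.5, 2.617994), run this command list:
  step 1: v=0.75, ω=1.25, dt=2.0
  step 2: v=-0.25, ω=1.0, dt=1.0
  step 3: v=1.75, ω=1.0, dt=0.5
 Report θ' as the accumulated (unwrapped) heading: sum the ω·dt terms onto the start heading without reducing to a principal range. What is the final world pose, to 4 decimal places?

(-4.6771, -0.0351, 6.6180)

step 1: θ'=5.1180 (R=0.6000) → pose (-5.3513, -0.2564, 5.1180)
step 2: θ'=6.1180 (R=-0.2500) → pose (-5.5399, -0.1084, 6.1180)
step 3: θ'=6.6180 (R=1.7500) → pose (-4.6771, -0.0351, 6.6180)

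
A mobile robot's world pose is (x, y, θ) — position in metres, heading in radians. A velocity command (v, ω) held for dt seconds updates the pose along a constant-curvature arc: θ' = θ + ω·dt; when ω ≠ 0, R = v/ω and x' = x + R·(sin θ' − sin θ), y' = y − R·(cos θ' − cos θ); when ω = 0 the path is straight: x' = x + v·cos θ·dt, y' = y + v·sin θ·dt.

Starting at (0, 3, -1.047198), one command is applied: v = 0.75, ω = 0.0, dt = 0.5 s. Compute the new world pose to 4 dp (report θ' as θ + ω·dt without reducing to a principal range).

(0.1875, 2.6752, -1.0472)

θ' = -1.0472 + 0.0·0.5 = -1.0472
ω = 0 → straight: x' = 0 + 0.75·cos(-1.0472)·0.5 = 0.1875
y' = 3 + 0.75·sin(-1.0472)·0.5 = 2.6752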